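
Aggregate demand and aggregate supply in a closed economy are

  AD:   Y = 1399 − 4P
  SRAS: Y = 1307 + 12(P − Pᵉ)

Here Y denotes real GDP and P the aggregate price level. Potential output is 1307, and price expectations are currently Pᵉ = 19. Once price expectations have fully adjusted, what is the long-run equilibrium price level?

Long-run P = 23

Short run: with Pᵉ = 19, SRAS is Y = 1079 + 12P. Setting AD = SRAS gives 320 = 16P, so P = 20 and Y = 1399 − 4·20 = 1319.
Output 1319 is above potential 1307, so over time expected prices rise and SRAS shifts left until Y returns to 1307.
Long run: Y = 1307 on the AD curve gives 1307 = 1399 − 4P, so P = 23.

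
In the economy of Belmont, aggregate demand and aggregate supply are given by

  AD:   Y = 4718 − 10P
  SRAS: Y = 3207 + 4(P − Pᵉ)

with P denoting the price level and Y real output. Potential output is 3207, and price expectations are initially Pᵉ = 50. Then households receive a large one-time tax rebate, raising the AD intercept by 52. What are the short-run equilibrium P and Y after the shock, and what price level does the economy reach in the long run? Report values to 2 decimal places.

AD shifts right: new AD is Y = 4770 − 10P. With Pᵉ = 50, SRAS is Y = 3007 + 4P.
Short run: 4770 − 10P = 3007 + 4P gives 1763 = 14P, so P = 125.93 and Y = 4770 − 10P = 3510.71.
Y = 3510.71 is above potential 3207; expectations adjust and SRAS shifts left until Y = 3207.
Long run: on the new AD curve, 3207 = 4770 − 10P gives P = 156.30.

Short run: P = 125.93, Y = 3510.71. Long run: P = 156.30.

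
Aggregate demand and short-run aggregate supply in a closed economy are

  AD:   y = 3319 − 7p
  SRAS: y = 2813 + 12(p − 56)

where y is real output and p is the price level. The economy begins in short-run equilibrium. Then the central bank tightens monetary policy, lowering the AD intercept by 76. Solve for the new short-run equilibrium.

p = 58, y = 2837

This is a negative demand shock: AD shifts left.
New AD: y = 3243 − 7p.
SRAS can be written y = 2141 + 12p.
Set AD = SRAS: 3243 − 7p = 2141 + 12p, so 1102 = 19p and p = 58.
y = 3243 − 7·58 = 2837.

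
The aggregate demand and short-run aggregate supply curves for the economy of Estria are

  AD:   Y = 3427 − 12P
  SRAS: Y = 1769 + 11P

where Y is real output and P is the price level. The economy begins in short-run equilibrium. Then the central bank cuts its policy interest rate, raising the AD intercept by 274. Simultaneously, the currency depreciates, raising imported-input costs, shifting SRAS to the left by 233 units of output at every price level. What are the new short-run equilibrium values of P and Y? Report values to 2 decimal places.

After both shocks: AD is Y = 3701 − 12P and SRAS is Y = 1536 + 11P.
Setting them equal: 2165 = 23P, so P = 94.13.
Substituting into AD, Y = 2571.43.

P = 94.13, Y = 2571.43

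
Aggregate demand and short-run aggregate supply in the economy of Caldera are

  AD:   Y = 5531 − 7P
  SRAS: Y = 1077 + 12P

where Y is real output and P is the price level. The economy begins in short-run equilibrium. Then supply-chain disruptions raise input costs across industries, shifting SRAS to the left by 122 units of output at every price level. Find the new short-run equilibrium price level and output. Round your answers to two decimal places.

P = 240.84, Y = 3845.11

This is a negative supply shock: SRAS shifts left.
New SRAS: Y = 955 + 12P.
Set AD = SRAS: 5531 − 7P = 955 + 12P, so 4576 = 19P and P = 240.84.
Substituting into AD, Y = 3845.11.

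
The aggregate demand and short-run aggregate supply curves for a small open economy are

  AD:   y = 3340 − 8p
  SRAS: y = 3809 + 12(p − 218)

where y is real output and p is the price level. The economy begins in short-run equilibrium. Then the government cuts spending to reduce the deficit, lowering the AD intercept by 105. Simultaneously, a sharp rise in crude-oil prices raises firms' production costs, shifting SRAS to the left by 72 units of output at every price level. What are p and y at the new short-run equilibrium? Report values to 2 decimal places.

After both shocks: AD is y = 3235 − 8p and SRAS is y = 1121 + 12p.
Setting them equal: 2114 = 20p, so p = 105.70.
Substituting into AD, y = 2389.40.

p = 105.70, y = 2389.40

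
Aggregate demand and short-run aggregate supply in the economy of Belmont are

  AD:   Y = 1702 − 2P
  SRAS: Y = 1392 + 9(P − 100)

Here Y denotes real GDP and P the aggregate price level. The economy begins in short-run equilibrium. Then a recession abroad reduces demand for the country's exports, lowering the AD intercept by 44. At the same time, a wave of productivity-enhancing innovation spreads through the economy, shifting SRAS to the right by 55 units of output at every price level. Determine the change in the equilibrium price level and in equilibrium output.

ΔP = -9, ΔY = -26

After both shocks: AD is Y = 1658 − 2P and SRAS is Y = 547 + 9P.
Setting them equal: 1111 = 11P, so P = 101.
Y = 1658 − 2·101 = 1456.
Initially P = 110, Y = 1482, so ΔP = -9 and ΔY = -26.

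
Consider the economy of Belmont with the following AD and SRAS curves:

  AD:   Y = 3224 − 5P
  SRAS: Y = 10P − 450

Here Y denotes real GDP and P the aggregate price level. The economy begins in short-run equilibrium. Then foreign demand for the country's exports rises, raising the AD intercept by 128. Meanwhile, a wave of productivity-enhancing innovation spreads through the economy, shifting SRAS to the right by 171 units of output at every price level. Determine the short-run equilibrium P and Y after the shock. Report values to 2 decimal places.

P = 242.07, Y = 2141.67

After both shocks: AD is Y = 3352 − 5P and SRAS is Y = 10P − 279.
Setting them equal: 3631 = 15P, so P = 242.07.
Substituting into AD, Y = 2141.67.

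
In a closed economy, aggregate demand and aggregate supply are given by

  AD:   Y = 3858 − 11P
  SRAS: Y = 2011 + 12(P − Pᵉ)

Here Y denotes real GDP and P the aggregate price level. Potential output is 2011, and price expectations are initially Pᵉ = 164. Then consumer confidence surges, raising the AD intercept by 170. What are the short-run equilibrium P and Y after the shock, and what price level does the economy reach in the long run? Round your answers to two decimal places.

AD shifts right: new AD is Y = 4028 − 11P. With Pᵉ = 164, SRAS is Y = 43 + 12P.
Short run: 4028 − 11P = 43 + 12P gives 3985 = 23P, so P = 173.26 and Y = 4028 − 11P = 2122.13.
Y = 2122.13 is above potential 2011; expectations adjust and SRAS shifts left until Y = 2011.
Long run: on the new AD curve, 2011 = 4028 − 11P gives P = 183.36.

Short run: P = 173.26, Y = 2122.13. Long run: P = 183.36.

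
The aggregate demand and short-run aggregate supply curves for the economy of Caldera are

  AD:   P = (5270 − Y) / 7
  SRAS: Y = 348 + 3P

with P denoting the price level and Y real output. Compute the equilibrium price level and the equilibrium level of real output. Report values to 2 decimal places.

P = 492.20, Y = 1824.60

Rearrange AD to Y = 5270 − 7P.
Set AD = SRAS: 5270 − 7P = 348 + 3P, so 4922 = 10P and P = 492.20.
Substituting into AD, Y = 5270 − 7P = 1824.60.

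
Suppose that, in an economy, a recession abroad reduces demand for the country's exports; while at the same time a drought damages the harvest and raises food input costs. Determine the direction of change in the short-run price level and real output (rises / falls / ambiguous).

Price level: ambiguous; output: falls

The first event is a negative demand shock: AD shifts left, which by itself pushes P down and Y down.
The second is an adverse supply shock: SRAS shifts left, which by itself pushes P up and Y down.
The two shocks push P in opposite directions, so the effect on P is ambiguous. Both shocks push Y down, so Y falls.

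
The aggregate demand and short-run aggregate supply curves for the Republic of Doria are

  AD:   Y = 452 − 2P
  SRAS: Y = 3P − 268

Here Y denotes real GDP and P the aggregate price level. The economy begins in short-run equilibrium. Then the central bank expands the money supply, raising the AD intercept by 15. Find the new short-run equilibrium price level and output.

This is a positive demand shock: AD shifts right.
New AD: Y = 467 − 2P.
Set AD = SRAS: 467 − 2P = 3P − 268, so 735 = 5P and P = 147.
Y = 467 − 2·147 = 173.

P = 147, Y = 173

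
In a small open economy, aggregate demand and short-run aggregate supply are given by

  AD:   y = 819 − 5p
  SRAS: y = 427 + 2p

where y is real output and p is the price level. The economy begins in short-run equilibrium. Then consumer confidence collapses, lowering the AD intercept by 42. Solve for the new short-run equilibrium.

p = 50, y = 527

This is a negative demand shock: AD shifts left.
New AD: y = 777 − 5p.
Set AD = SRAS: 777 − 5p = 427 + 2p, so 350 = 7p and p = 50.
y = 777 − 5·50 = 527.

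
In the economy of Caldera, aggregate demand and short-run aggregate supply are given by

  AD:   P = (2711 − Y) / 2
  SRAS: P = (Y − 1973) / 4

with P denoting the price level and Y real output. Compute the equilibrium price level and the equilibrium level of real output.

Rearrange AD to Y = 2711 − 2P.
Rearrange SRAS to Y = 1973 + 4P.
Set AD = SRAS: 2711 − 2P = 1973 + 4P, so 738 = 6P and P = 123.
Then Y = 2711 − 2·123 = 2465.

P = 123, Y = 2465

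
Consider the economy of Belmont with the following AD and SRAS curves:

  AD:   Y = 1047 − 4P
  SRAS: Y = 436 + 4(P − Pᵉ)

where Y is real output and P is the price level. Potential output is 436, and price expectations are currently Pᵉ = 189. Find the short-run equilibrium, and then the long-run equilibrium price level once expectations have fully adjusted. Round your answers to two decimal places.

Short run: with Pᵉ = 189, SRAS is Y = 4P − 320. Setting AD = SRAS gives 1367 = 8P, so P = 170.88 and Y = 1047 − 4P = 363.50.
Output 363.50 is below potential 436, so over time expected prices fall and SRAS shifts right until Y returns to 436.
Long run: Y = 436 on the AD curve gives 436 = 1047 − 4P, so P = 152.75.

Short run: P = 170.88, Y = 363.50. Long run: P = 152.75.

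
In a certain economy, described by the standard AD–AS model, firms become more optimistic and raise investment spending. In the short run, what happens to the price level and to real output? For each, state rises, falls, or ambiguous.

Price level: rises; output: rises

This is a positive demand shock: AD shifts right.
Moving along the upward-sloping SRAS curve, P rises and Y rises.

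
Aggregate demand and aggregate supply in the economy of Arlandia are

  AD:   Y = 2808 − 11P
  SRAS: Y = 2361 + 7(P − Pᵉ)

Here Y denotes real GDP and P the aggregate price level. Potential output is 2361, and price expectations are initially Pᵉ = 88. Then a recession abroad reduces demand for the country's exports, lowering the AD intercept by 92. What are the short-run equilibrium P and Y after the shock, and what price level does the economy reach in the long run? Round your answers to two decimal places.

Short run: P = 53.94, Y = 2122.61. Long run: P = 32.27.

AD shifts left: new AD is Y = 2716 − 11P. With Pᵉ = 88, SRAS is Y = 1745 + 7P.
Short run: 2716 − 11P = 1745 + 7P gives 971 = 18P, so P = 53.94 and Y = 2716 − 11P = 2122.61.
Y = 2122.61 is below potential 2361; expectations adjust and SRAS shifts right until Y = 2361.
Long run: on the new AD curve, 2361 = 2716 − 11P gives P = 32.27.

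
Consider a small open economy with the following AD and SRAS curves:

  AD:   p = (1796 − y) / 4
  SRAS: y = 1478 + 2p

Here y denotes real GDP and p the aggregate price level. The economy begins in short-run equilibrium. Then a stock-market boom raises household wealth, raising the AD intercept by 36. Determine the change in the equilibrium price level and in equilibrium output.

Δp = +6, Δy = +12

This is a positive demand shock: AD shifts right.
New AD: y = 1832 − 4p.
Set AD = SRAS: 1832 − 4p = 1478 + 2p, so 354 = 6p and p = 59.
y = 1832 − 4·59 = 1596.
Initially p = 53, y = 1584, so Δp = +6 and Δy = +12.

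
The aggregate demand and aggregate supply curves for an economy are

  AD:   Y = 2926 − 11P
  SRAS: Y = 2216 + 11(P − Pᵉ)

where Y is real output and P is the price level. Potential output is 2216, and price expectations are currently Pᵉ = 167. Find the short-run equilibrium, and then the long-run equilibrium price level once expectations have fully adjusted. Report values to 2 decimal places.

Short run: with Pᵉ = 167, SRAS is Y = 379 + 11P. Setting AD = SRAS gives 2547 = 22P, so P = 115.77 and Y = 2926 − 11P = 1652.50.
Output 1652.50 is below potential 2216, so over time expected prices fall and SRAS shifts right until Y returns to 2216.
Long run: Y = 2216 on the AD curve gives 2216 = 2926 − 11P, so P = 64.55.

Short run: P = 115.77, Y = 1652.50. Long run: P = 64.55.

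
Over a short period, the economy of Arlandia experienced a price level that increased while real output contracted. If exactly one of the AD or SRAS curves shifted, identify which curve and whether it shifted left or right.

P rose and Y fell. An AD shift moves P and Y in the same direction; an SRAS shift moves them in opposite directions.
Here P and Y moved in opposite directions, so the SRAS curve shifted.
Since Y fell, SRAS shifted left.

SRAS shifted left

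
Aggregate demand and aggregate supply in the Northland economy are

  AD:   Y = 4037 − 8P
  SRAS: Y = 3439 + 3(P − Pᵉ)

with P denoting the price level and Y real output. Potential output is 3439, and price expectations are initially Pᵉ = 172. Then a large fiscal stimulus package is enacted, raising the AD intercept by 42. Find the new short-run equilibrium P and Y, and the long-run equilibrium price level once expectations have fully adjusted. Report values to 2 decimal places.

Short run: P = 105.09, Y = 3238.27. Long run: P = 80.00.

AD shifts right: new AD is Y = 4079 − 8P. With Pᵉ = 172, SRAS is Y = 2923 + 3P.
Short run: 4079 − 8P = 2923 + 3P gives 1156 = 11P, so P = 105.09 and Y = 4079 − 8P = 3238.27.
Y = 3238.27 is below potential 3439; expectations adjust and SRAS shifts right until Y = 3439.
Long run: on the new AD curve, 3439 = 4079 − 8P gives P = 80.00.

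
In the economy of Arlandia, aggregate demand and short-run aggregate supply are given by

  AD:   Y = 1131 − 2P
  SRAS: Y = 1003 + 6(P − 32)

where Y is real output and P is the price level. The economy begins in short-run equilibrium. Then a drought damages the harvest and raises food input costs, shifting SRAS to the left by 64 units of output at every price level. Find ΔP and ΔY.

This is a negative supply shock: SRAS shifts left.
New SRAS: Y = 747 + 6P.
Set AD = SRAS: 1131 − 2P = 747 + 6P, so 384 = 8P and P = 48.
Y = 1131 − 2·48 = 1035.
Initially P = 40, Y = 1051, so ΔP = +8 and ΔY = -16.

ΔP = +8, ΔY = -16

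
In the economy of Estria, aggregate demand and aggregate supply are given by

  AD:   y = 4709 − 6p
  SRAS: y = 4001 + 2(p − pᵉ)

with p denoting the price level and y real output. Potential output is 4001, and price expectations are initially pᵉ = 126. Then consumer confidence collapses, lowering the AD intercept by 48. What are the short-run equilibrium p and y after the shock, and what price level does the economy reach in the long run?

Short run: p = 114, y = 3977. Long run: p = 110.

AD shifts left: new AD is y = 4661 − 6p. With pᵉ = 126, SRAS is y = 3749 + 2p.
Short run: 4661 − 6p = 3749 + 2p gives 912 = 8p, so p = 114 and y = 4661 − 6·114 = 3977.
y = 3977 is below potential 4001; expectations adjust and SRAS shifts right until y = 4001.
Long run: on the new AD curve, 4001 = 4661 − 6p gives p = 110.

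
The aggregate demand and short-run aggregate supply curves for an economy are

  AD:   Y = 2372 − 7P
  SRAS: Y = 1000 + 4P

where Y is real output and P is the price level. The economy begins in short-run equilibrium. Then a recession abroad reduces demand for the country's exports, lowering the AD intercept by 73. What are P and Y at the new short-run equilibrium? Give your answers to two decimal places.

This is a negative demand shock: AD shifts left.
New AD: Y = 2299 − 7P.
Set AD = SRAS: 2299 − 7P = 1000 + 4P, so 1299 = 11P and P = 118.09.
Substituting into AD, Y = 1472.36.

P = 118.09, Y = 1472.36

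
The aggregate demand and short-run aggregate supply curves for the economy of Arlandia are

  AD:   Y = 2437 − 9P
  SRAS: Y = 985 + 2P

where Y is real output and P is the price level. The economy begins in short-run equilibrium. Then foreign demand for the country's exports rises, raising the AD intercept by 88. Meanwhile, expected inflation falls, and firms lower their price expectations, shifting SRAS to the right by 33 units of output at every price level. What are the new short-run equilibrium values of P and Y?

P = 137, Y = 1292

After both shocks: AD is Y = 2525 − 9P and SRAS is Y = 1018 + 2P.
Setting them equal: 1507 = 11P, so P = 137.
Y = 2525 − 9·137 = 1292.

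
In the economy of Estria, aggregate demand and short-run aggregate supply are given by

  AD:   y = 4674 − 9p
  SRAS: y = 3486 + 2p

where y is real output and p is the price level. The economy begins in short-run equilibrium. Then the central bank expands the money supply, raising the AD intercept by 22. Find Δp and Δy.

Δp = +2, Δy = +4

This is a positive demand shock: AD shifts right.
New AD: y = 4696 − 9p.
Set AD = SRAS: 4696 − 9p = 3486 + 2p, so 1210 = 11p and p = 110.
y = 4696 − 9·110 = 3706.
Initially p = 108, y = 3702, so Δp = +2 and Δy = +4.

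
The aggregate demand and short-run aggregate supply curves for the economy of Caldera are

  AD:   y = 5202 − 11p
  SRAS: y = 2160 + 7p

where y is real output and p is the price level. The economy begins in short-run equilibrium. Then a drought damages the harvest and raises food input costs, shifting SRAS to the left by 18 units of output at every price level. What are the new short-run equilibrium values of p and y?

p = 170, y = 3332

This is a negative supply shock: SRAS shifts left.
New SRAS: y = 2142 + 7p.
Set AD = SRAS: 5202 − 11p = 2142 + 7p, so 3060 = 18p and p = 170.
y = 5202 − 11·170 = 3332.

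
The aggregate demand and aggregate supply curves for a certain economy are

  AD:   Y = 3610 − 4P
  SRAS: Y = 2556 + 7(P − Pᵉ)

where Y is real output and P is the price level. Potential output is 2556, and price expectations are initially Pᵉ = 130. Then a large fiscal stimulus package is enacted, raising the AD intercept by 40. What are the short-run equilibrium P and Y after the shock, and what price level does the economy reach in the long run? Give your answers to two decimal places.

Short run: P = 182.18, Y = 2921.27. Long run: P = 273.50.

AD shifts right: new AD is Y = 3650 − 4P. With Pᵉ = 130, SRAS is Y = 1646 + 7P.
Short run: 3650 − 4P = 1646 + 7P gives 2004 = 11P, so P = 182.18 and Y = 3650 − 4P = 2921.27.
Y = 2921.27 is above potential 2556; expectations adjust and SRAS shifts left until Y = 2556.
Long run: on the new AD curve, 2556 = 3650 − 4P gives P = 273.50.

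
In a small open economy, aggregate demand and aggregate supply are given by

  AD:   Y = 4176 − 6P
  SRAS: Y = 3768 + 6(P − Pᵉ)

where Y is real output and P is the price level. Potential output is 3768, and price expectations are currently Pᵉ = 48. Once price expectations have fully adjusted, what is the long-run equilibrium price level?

Long-run P = 68

Short run: with Pᵉ = 48, SRAS is Y = 3480 + 6P. Setting AD = SRAS gives 696 = 12P, so P = 58 and Y = 4176 − 6·58 = 3828.
Output 3828 is above potential 3768, so over time expected prices rise and SRAS shifts left until Y returns to 3768.
Long run: Y = 3768 on the AD curve gives 3768 = 4176 − 6P, so P = 68.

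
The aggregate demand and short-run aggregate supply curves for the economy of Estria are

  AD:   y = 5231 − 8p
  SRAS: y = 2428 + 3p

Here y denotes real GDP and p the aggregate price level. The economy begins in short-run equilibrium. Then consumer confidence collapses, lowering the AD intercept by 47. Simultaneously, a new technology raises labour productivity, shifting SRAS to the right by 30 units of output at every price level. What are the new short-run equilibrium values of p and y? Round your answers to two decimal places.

p = 247.82, y = 3201.45

After both shocks: AD is y = 5184 − 8p and SRAS is y = 2458 + 3p.
Setting them equal: 2726 = 11p, so p = 247.82.
Substituting into AD, y = 3201.45.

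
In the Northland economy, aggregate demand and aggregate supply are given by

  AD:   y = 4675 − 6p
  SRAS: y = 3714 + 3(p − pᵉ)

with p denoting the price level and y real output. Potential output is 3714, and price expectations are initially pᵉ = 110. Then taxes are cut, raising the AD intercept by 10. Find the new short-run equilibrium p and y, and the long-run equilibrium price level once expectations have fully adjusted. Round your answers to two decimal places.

AD shifts right: new AD is y = 4685 − 6p. With pᵉ = 110, SRAS is y = 3384 + 3p.
Short run: 4685 − 6p = 3384 + 3p gives 1301 = 9p, so p = 144.56 and y = 4685 − 6p = 3817.67.
y = 3817.67 is above potential 3714; expectations adjust and SRAS shifts left until y = 3714.
Long run: on the new AD curve, 3714 = 4685 − 6p gives p = 161.83.

Short run: p = 144.56, y = 3817.67. Long run: p = 161.83.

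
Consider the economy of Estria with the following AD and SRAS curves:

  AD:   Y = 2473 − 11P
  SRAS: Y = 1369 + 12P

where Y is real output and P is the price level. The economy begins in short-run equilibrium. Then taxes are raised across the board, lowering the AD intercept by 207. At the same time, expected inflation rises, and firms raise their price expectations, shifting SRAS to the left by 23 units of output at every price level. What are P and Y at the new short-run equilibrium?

After both shocks: AD is Y = 2266 − 11P and SRAS is Y = 1346 + 12P.
Setting them equal: 920 = 23P, so P = 40.
Y = 2266 − 11·40 = 1826.

P = 40, Y = 1826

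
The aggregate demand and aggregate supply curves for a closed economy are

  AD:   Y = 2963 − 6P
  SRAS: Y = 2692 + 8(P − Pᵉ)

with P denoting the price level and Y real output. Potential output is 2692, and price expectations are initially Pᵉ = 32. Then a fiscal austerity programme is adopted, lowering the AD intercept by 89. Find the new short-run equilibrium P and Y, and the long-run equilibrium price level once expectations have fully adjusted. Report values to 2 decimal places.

Short run: P = 31.29, Y = 2686.29. Long run: P = 30.33.

AD shifts left: new AD is Y = 2874 − 6P. With Pᵉ = 32, SRAS is Y = 2436 + 8P.
Short run: 2874 − 6P = 2436 + 8P gives 438 = 14P, so P = 31.29 and Y = 2874 − 6P = 2686.29.
Y = 2686.29 is below potential 2692; expectations adjust and SRAS shifts right until Y = 2692.
Long run: on the new AD curve, 2692 = 2874 − 6P gives P = 30.33.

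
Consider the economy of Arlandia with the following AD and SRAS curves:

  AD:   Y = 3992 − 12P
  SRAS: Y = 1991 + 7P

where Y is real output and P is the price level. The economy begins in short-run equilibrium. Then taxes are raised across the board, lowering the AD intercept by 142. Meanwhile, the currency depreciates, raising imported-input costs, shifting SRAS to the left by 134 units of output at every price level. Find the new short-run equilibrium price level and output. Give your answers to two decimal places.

P = 104.89, Y = 2591.26

After both shocks: AD is Y = 3850 − 12P and SRAS is Y = 1857 + 7P.
Setting them equal: 1993 = 19P, so P = 104.89.
Substituting into AD, Y = 2591.26.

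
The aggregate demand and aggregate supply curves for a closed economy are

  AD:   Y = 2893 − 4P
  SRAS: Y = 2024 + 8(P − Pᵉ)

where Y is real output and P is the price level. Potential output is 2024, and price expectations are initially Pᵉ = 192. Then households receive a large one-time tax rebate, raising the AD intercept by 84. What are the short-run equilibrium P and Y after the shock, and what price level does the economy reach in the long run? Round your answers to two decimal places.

Short run: P = 207.42, Y = 2147.33. Long run: P = 238.25.

AD shifts right: new AD is Y = 2977 − 4P. With Pᵉ = 192, SRAS is Y = 488 + 8P.
Short run: 2977 − 4P = 488 + 8P gives 2489 = 12P, so P = 207.42 and Y = 2977 − 4P = 2147.33.
Y = 2147.33 is above potential 2024; expectations adjust and SRAS shifts left until Y = 2024.
Long run: on the new AD curve, 2024 = 2977 − 4P gives P = 238.25.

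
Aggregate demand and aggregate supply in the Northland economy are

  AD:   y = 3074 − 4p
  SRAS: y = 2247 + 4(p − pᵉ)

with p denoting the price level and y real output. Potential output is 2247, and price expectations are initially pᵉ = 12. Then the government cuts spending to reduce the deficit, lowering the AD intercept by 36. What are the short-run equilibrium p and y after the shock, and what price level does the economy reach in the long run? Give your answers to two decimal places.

Short run: p = 104.88, y = 2618.50. Long run: p = 197.75.

AD shifts left: new AD is y = 3038 − 4p. With pᵉ = 12, SRAS is y = 2199 + 4p.
Short run: 3038 − 4p = 2199 + 4p gives 839 = 8p, so p = 104.88 and y = 3038 − 4p = 2618.50.
y = 2618.50 is above potential 2247; expectations adjust and SRAS shifts left until y = 2247.
Long run: on the new AD curve, 2247 = 3038 − 4p gives p = 197.75.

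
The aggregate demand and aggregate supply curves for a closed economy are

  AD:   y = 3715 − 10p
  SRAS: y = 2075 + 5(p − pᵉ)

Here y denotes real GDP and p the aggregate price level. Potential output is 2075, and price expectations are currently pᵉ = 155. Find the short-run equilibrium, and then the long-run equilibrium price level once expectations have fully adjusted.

Short run: p = 161, y = 2105. Long run: p = 164.

Short run: with pᵉ = 155, SRAS is y = 1300 + 5p. Setting AD = SRAS gives 2415 = 15p, so p = 161 and y = 3715 − 10·161 = 2105.
Output 2105 is above potential 2075, so over time expected prices rise and SRAS shifts left until y returns to 2075.
Long run: y = 2075 on the AD curve gives 2075 = 3715 − 10p, so p = 164.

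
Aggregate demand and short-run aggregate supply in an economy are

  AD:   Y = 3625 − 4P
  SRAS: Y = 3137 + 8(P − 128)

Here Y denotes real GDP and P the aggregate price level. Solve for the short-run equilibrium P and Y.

Write SRAS as Y = 3137 + 8P − 1024 = 2113 + 8P.
Set AD = SRAS: 3625 − 4P = 2113 + 8P, so 1512 = 12P and P = 126.
Then Y = 3625 − 4·126 = 3121.

P = 126, Y = 3121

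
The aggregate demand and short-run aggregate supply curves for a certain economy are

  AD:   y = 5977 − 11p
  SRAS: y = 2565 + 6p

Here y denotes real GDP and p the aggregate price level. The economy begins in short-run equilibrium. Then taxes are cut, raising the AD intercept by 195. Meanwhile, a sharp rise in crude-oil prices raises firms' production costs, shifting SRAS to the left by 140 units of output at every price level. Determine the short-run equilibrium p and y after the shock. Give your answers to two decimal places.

p = 220.41, y = 3747.47

After both shocks: AD is y = 6172 − 11p and SRAS is y = 2425 + 6p.
Setting them equal: 3747 = 17p, so p = 220.41.
Substituting into AD, y = 3747.47.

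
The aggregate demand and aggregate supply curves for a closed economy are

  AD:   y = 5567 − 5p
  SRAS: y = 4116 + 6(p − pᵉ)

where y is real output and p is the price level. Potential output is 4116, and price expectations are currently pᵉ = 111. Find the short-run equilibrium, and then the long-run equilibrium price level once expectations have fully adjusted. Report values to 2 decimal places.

Short run: p = 192.45, y = 4604.73. Long run: p = 290.20.

Short run: with pᵉ = 111, SRAS is y = 3450 + 6p. Setting AD = SRAS gives 2117 = 11p, so p = 192.45 and y = 5567 − 5p = 4604.73.
Output 4604.73 is above potential 4116, so over time expected prices rise and SRAS shifts left until y returns to 4116.
Long run: y = 4116 on the AD curve gives 4116 = 5567 − 5p, so p = 290.20.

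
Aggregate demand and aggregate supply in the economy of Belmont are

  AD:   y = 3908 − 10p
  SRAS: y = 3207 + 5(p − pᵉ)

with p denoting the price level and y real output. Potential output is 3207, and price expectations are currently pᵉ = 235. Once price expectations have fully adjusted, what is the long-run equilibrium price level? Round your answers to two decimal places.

Short run: with pᵉ = 235, SRAS is y = 2032 + 5p. Setting AD = SRAS gives 1876 = 15p, so p = 125.07 and y = 3908 − 10p = 2657.33.
Output 2657.33 is below potential 3207, so over time expected prices fall and SRAS shifts right until y returns to 3207.
Long run: y = 3207 on the AD curve gives 3207 = 3908 − 10p, so p = 70.10.

Long-run p = 70.10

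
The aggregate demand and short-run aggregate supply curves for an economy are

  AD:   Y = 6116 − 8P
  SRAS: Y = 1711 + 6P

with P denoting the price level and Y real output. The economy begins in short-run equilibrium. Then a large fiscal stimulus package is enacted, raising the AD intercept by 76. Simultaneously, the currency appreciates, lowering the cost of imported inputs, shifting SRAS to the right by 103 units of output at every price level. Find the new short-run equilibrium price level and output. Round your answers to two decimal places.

After both shocks: AD is Y = 6192 − 8P and SRAS is Y = 1814 + 6P.
Setting them equal: 4378 = 14P, so P = 312.71.
Substituting into AD, Y = 3690.29.

P = 312.71, Y = 3690.29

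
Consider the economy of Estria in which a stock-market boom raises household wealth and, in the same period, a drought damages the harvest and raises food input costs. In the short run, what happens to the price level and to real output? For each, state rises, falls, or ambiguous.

The first event is a positive demand shock: AD shifts right, which by itself pushes P up and Y up.
The second is an adverse supply shock: SRAS shifts left, which by itself pushes P up and Y down.
Both shocks push P up, so P rises. The two shocks push Y in opposite directions, so the effect on Y is ambiguous.

Price level: rises; output: ambiguous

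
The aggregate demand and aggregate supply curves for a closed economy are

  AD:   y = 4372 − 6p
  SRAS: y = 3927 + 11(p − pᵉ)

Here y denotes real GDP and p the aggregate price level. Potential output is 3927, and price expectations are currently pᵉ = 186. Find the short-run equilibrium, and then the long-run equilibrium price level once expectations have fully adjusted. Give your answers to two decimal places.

Short run: p = 146.53, y = 3492.82. Long run: p = 74.17.

Short run: with pᵉ = 186, SRAS is y = 1881 + 11p. Setting AD = SRAS gives 2491 = 17p, so p = 146.53 and y = 4372 − 6p = 3492.82.
Output 3492.82 is below potential 3927, so over time expected prices fall and SRAS shifts right until y returns to 3927.
Long run: y = 3927 on the AD curve gives 3927 = 4372 − 6p, so p = 74.17.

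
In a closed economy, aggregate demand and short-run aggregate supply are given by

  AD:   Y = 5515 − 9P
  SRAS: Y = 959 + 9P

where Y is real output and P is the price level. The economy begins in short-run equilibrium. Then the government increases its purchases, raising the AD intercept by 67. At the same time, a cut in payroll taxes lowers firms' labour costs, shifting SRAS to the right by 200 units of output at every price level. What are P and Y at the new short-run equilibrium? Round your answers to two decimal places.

After both shocks: AD is Y = 5582 − 9P and SRAS is Y = 1159 + 9P.
Setting them equal: 4423 = 18P, so P = 245.72.
Substituting into AD, Y = 3370.50.

P = 245.72, Y = 3370.50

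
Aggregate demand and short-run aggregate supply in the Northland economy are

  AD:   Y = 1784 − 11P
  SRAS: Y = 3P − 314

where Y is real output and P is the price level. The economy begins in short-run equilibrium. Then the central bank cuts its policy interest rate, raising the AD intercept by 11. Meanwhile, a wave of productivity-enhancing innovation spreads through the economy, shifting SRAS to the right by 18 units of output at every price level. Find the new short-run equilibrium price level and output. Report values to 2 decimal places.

After both shocks: AD is Y = 1795 − 11P and SRAS is Y = 3P − 296.
Setting them equal: 2091 = 14P, so P = 149.36.
Substituting into AD, Y = 152.07.

P = 149.36, Y = 152.07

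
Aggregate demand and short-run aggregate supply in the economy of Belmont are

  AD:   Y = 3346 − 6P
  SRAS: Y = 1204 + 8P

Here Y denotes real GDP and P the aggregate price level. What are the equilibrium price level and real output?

Set AD = SRAS: 3346 − 6P = 1204 + 8P, so 2142 = 14P and P = 153.
Then Y = 3346 − 6·153 = 2428.

P = 153, Y = 2428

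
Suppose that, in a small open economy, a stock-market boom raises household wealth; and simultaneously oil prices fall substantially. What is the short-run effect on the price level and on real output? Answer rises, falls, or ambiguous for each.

Price level: ambiguous; output: rises

The first event is a positive demand shock: AD shifts right, which by itself pushes P up and Y up.
The second is a favourable supply shock: SRAS shifts right, which by itself pushes P down and Y up.
The two shocks push P in opposite directions, so the effect on P is ambiguous. Both shocks push Y up, so Y rises.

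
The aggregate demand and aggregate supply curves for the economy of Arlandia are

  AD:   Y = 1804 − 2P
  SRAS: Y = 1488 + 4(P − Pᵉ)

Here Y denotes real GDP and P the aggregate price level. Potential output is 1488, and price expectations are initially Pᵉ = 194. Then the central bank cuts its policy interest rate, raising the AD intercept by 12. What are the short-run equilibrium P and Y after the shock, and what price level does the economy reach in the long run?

Short run: P = 184, Y = 1448. Long run: P = 164.

AD shifts right: new AD is Y = 1816 − 2P. With Pᵉ = 194, SRAS is Y = 712 + 4P.
Short run: 1816 − 2P = 712 + 4P gives 1104 = 6P, so P = 184 and Y = 1816 − 2·184 = 1448.
Y = 1448 is below potential 1488; expectations adjust and SRAS shifts right until Y = 1488.
Long run: on the new AD curve, 1488 = 1816 − 2P gives P = 164.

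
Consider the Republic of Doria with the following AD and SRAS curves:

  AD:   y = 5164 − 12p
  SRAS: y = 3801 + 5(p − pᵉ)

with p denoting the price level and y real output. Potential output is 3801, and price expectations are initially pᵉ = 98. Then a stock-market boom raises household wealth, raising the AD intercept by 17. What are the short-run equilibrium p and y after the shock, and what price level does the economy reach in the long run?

AD shifts right: new AD is y = 5181 − 12p. With pᵉ = 98, SRAS is y = 3311 + 5p.
Short run: 5181 − 12p = 3311 + 5p gives 1870 = 17p, so p = 110 and y = 5181 − 12·110 = 3861.
y = 3861 is above potential 3801; expectations adjust and SRAS shifts left until y = 3801.
Long run: on the new AD curve, 3801 = 5181 − 12p gives p = 115.

Short run: p = 110, y = 3861. Long run: p = 115.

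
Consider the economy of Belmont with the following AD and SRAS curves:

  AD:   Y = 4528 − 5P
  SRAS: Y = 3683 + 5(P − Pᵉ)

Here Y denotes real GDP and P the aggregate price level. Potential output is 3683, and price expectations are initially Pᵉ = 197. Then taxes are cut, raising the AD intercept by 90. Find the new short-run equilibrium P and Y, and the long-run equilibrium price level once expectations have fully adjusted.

AD shifts right: new AD is Y = 4618 − 5P. With Pᵉ = 197, SRAS is Y = 2698 + 5P.
Short run: 4618 − 5P = 2698 + 5P gives 1920 = 10P, so P = 192 and Y = 4618 − 5·192 = 3658.
Y = 3658 is below potential 3683; expectations adjust and SRAS shifts right until Y = 3683.
Long run: on the new AD curve, 3683 = 4618 − 5P gives P = 187.

Short run: P = 192, Y = 3658. Long run: P = 187.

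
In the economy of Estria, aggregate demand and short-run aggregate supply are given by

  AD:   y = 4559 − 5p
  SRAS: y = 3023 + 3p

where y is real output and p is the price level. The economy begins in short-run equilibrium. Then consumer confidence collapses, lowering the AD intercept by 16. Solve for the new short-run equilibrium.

This is a negative demand shock: AD shifts left.
New AD: y = 4543 − 5p.
Set AD = SRAS: 4543 − 5p = 3023 + 3p, so 1520 = 8p and p = 190.
y = 4543 − 5·190 = 3593.

p = 190, y = 3593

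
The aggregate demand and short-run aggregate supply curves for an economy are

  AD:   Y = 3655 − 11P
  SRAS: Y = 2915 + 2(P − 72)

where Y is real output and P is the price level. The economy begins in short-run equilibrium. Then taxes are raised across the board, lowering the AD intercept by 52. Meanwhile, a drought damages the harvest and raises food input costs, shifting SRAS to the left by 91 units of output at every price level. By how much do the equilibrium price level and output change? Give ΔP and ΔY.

ΔP = +3, ΔY = -85

After both shocks: AD is Y = 3603 − 11P and SRAS is Y = 2680 + 2P.
Setting them equal: 923 = 13P, so P = 71.
Y = 3603 − 11·71 = 2822.
Initially P = 68, Y = 2907, so ΔP = +3 and ΔY = -85.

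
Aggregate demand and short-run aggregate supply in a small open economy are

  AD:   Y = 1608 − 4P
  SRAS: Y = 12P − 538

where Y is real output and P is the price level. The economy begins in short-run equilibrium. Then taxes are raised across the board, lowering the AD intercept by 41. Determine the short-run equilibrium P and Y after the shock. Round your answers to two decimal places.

P = 131.56, Y = 1040.75

This is a negative demand shock: AD shifts left.
New AD: Y = 1567 − 4P.
Set AD = SRAS: 1567 − 4P = 12P − 538, so 2105 = 16P and P = 131.56.
Substituting into AD, Y = 1040.75.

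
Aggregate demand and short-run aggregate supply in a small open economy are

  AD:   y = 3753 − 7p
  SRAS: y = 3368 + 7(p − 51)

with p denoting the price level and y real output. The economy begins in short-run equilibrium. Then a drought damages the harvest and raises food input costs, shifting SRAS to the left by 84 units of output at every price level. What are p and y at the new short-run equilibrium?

p = 59, y = 3340

This is a negative supply shock: SRAS shifts left.
New SRAS: y = 2927 + 7p.
Set AD = SRAS: 3753 − 7p = 2927 + 7p, so 826 = 14p and p = 59.
y = 3753 − 7·59 = 3340.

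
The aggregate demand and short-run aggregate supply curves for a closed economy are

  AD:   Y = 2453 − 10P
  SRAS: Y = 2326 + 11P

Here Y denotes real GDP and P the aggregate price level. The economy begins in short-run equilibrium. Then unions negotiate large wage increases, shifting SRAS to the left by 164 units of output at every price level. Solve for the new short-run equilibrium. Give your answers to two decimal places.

This is a negative supply shock: SRAS shifts left.
New SRAS: Y = 2162 + 11P.
Set AD = SRAS: 2453 − 10P = 2162 + 11P, so 291 = 21P and P = 13.86.
Substituting into AD, Y = 2314.43.

P = 13.86, Y = 2314.43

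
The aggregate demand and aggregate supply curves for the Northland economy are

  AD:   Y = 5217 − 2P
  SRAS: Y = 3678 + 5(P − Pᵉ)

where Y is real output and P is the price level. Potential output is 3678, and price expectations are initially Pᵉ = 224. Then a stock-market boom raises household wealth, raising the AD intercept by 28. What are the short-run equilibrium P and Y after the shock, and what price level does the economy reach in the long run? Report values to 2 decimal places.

AD shifts right: new AD is Y = 5245 − 2P. With Pᵉ = 224, SRAS is Y = 2558 + 5P.
Short run: 5245 − 2P = 2558 + 5P gives 2687 = 7P, so P = 383.86 and Y = 5245 − 2P = 4477.29.
Y = 4477.29 is above potential 3678; expectations adjust and SRAS shifts left until Y = 3678.
Long run: on the new AD curve, 3678 = 5245 − 2P gives P = 783.50.

Short run: P = 383.86, Y = 4477.29. Long run: P = 783.50.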